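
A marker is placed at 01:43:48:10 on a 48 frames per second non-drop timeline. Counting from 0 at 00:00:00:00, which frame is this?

298954

Total seconds to the label: (1 × 3600 + 43 × 60 + 48) = 6228.
Frame index = 6228 × 48 + 10 = 298954.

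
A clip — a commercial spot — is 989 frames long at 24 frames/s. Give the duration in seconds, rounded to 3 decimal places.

41.208 seconds

Running time = 989 × 1/24 = 989/24 s ≈ 41.208 s.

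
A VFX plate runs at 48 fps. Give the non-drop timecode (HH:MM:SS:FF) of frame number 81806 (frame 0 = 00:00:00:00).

81806 ÷ 48 = 1704 full seconds, remainder 14 frames.
1704 s = 0 h 28 min 24 s.
Timecode: 00:28:24:14.

00:28:24:14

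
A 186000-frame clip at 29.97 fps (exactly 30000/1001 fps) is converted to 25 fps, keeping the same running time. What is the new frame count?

Target frames = source frames × (target rate / source rate) = 186000 × (25)/(30000/1001) = 186000 × 1001/1200 = 155155.

155155 frames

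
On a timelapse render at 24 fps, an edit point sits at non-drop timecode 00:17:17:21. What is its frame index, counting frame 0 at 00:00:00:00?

Total seconds to the label: (0 × 3600 + 17 × 60 + 17) = 1037.
Frame index = 1037 × 24 + 21 = 24909.

frame 24909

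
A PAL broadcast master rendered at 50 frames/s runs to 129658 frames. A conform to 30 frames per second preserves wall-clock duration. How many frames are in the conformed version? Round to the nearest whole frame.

Frames at target rate = 129658 × (30) / (50) = 388974/5 ≈ 77794.800.
Nearest whole frame: 77795.

77795 frames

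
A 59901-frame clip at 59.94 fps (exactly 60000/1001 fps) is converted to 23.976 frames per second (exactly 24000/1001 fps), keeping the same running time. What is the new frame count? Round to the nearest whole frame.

23960 frames

Frames at target rate = 59901 × (24000/1001) / (60000/1001) = 119802/5 ≈ 23960.400.
Nearest whole frame: 23960.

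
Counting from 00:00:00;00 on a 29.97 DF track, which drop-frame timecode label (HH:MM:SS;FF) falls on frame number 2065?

00:01:08;27

Each 10-minute DF block holds 10 × 60 × 30 − 9 × 2 = 17982 frames. 2065 ÷ 17982 → 0 full blocks, remainder 2065.
Within the partial block the first minute is 1800 frames and each further minute 1798, so 1 further minute boundary passed. Total skipped labels = 18 × 0 + 2 × 1 = 2.
Non-drop label index = 2065 + 2 = 2067; at 30 labels/s that is 00:01:08:27, i.e. DF 00:01:08;27.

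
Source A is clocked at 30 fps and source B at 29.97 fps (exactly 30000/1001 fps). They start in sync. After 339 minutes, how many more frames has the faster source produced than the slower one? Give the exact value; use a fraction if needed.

339 min = 20340 s.
A emits 30 × 20340 = 610200 frames; B emits 30000/1001 × 20340 = 610200000/1001.
Difference = 610200/1001 frames (≈ 609.5904); B is behind A.

610200/1001 frames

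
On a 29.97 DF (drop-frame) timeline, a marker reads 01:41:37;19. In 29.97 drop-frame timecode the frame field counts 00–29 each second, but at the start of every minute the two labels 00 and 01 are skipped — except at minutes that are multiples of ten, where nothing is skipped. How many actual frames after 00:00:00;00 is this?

As if non-drop at 30 labels/s: (1 × 3600 + 41 × 60 + 37) × 30 + 19 = 182929.
Minute boundaries passed: 101; those not divisible by 10: 101 − 10 = 91; dropped labels = 2 × 91 = 182.
Actual frame index = 182929 − 182 = 182747.

182747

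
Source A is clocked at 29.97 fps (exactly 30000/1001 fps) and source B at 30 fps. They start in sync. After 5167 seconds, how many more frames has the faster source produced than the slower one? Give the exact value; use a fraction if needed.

A emits 30000/1001 × 5167 = 155010000/1001 frames; B emits 30 × 5167 = 155010.
Difference = 155010/1001 frames (≈ 154.8551); B is ahead of A.

155010/1001 frames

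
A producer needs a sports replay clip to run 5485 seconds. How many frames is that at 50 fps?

274250 frames

Frames = 5485 × 50 = 274250.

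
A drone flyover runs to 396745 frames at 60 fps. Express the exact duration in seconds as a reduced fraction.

79349/12 seconds

Running time = 396745 ÷ (60) = 396745 × 1/60 = 79349/12 s.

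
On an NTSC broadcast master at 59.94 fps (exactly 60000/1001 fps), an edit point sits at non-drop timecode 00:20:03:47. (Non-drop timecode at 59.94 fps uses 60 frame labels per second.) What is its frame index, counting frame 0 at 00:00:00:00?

frame 72227

Total seconds to the label: (0 × 3600 + 20 × 60 + 3) = 1203.
Frame index = 1203 × 60 + 47 = 72227.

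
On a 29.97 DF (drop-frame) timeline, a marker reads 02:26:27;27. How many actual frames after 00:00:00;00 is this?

As if non-drop at 30 labels/s: (2 × 3600 + 26 × 60 + 27) × 30 + 27 = 263637.
Minute boundaries passed: 146; those not divisible by 10: 146 − 14 = 132; dropped labels = 2 × 132 = 264.
Actual frame index = 263637 − 264 = 263373.

263373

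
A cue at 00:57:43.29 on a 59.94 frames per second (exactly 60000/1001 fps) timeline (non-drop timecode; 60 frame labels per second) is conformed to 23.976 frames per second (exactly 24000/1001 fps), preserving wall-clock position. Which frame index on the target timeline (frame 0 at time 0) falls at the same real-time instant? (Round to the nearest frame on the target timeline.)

Source frame index: (0×3600 + 57×60 + 43) × 60 + 29 = 207809.
Real time: 207809 / (60000/1001) = 208016809/60000 s.
Target frame: (208016809/60000) × (24000/1001) = 415618/5 ≈ 83123.600 → 83124.

frame 83124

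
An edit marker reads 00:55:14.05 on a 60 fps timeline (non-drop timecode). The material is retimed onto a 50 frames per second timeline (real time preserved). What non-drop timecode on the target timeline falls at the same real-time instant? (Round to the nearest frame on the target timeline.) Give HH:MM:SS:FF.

00:55:14:04

Source frame index: (0×3600 + 55×60 + 14) × 60 + 5 = 198845.
Real time: 198845 / (60) = 39769/12 s.
Target frame: (39769/12) × (50) = 994225/6 ≈ 165704.167 → 165704.
At 50 labels/s: frame 165704 → 00:55:14:04.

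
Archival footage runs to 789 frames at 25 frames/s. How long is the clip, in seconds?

Running time = 789 / (25) = 31.56 s.

31.56 seconds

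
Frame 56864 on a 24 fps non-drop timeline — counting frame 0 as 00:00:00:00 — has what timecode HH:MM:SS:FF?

56864 ÷ 24 = 2369 full seconds, remainder 8 frames.
2369 s = 0 h 39 min 29 s.
Timecode: 00:39:29:08.

00:39:29:08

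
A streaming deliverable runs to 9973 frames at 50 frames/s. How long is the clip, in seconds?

Running time = 9973 / (50) = 199.46 s.

199.46 seconds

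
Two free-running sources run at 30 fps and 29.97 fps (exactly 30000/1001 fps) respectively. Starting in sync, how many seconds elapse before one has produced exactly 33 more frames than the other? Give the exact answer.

1101.1 seconds

The gap grows by |30000/1001 − 30| = 30/1001 frames per second.
Time for a 33-frame gap: 33 ÷ (30/1001) = 1101.1 s.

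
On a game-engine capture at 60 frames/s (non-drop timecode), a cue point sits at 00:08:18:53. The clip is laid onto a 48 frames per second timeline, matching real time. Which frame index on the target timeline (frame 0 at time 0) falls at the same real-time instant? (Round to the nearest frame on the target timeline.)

Source frame index: (0×3600 + 8×60 + 18) × 60 + 53 = 29933.
Real time: 29933 / (60) = 29933/60 s.
Target frame: (29933/60) × (48) = 119732/5 ≈ 23946.400 → 23946.

frame 23946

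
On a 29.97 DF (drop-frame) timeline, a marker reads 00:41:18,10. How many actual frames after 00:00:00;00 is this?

Complete 10-minute blocks: 4, each 17982 frames → 71928.
Remaining 1 whole minute in the current block: 1800 + 0 × 1798 = 1800 frames.
Within the current minute: 18 × 30 + 10 − 2 = 548 (labels ;00/;01 skipped at this minute). Total = 71928 + 1800 + 548 = 74276.

74276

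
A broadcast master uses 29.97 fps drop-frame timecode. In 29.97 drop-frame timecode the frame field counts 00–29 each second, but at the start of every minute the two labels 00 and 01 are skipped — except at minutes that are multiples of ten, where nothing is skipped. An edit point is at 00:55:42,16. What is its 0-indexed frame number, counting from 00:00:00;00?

100176

Complete 10-minute blocks: 5, each 17982 frames → 89910.
Remaining 5 whole minutes in the current block: 1800 + 4 × 1798 = 8992 frames.
Within the current minute: 42 × 30 + 16 − 2 = 1274 (labels ;00/;01 skipped at this minute). Total = 89910 + 8992 + 1274 = 100176.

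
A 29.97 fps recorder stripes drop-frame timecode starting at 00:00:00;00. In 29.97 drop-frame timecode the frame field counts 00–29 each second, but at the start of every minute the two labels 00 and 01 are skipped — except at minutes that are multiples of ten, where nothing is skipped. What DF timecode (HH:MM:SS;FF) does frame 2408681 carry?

Each 10-minute DF block holds 10 × 60 × 30 − 9 × 2 = 17982 frames. 2408681 ÷ 17982 → 133 full blocks, remainder 17075.
Within the partial block the first minute is 1800 frames and each further minute 1798, so 9 further minute boundaries passed. Total skipped labels = 18 × 133 + 2 × 9 = 2412.
Non-drop label index = 2408681 + 2412 = 2411093; at 30 labels/s that is 22:19:29:23, i.e. DF 22:19:29;23.

22:19:29;23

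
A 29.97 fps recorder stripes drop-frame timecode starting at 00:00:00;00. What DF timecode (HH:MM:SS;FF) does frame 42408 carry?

00:23:35;00

Each 10-minute DF block holds 10 × 60 × 30 − 9 × 2 = 17982 frames. 42408 ÷ 17982 → 2 full blocks, remainder 6444.
Within the partial block the first minute is 1800 frames and each further minute 1798, so 3 further minute boundaries passed. Total skipped labels = 18 × 2 + 2 × 3 = 42.
Non-drop label index = 42408 + 42 = 42450; at 30 labels/s that is 00:23:35:00, i.e. DF 00:23:35;00.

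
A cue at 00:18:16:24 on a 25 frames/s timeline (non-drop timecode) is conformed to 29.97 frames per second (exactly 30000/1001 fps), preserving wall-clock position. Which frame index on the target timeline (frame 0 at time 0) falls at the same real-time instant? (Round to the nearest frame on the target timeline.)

Source frame index: (0×3600 + 18×60 + 16) × 25 + 24 = 27424.
Real time: 27424 / (25) = 27424/25 s.
Target frame: (27424/25) × (30000/1001) = 32908800/1001 ≈ 32875.924 → 32876.

frame 32876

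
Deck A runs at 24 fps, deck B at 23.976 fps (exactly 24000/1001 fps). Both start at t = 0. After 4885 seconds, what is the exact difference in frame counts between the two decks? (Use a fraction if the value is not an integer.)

A emits 24 × 4885 = 117240 frames; B emits 24000/1001 × 4885 = 117240000/1001.
Difference = 117240/1001 frames (≈ 117.1229); B is behind A.

117240/1001 frames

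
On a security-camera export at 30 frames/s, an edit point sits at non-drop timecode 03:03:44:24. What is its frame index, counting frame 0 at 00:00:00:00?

Total seconds to the label: (3 × 3600 + 3 × 60 + 44) = 11024.
Frame index = 11024 × 30 + 24 = 330744.

330744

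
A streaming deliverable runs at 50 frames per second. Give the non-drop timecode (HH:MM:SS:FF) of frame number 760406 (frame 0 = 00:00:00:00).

760406 ÷ 50 = 15208 full seconds, remainder 6 frames.
15208 s = 4 h 13 min 28 s.
Timecode: 04:13:28:06.

04:13:28:06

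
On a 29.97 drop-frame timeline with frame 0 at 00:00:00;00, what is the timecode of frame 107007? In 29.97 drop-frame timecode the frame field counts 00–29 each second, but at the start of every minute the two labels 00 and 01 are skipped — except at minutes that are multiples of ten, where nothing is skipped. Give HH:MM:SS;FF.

Each 10-minute DF block holds 10 × 60 × 30 − 9 × 2 = 17982 frames. 107007 ÷ 17982 → 5 full blocks, remainder 17097.
Within the partial block the first minute is 1800 frames and each further minute 1798, so 9 further minute boundaries passed. Total skipped labels = 18 × 5 + 2 × 9 = 108.
Non-drop label index = 107007 + 108 = 107115; at 30 labels/s that is 00:59:30:15, i.e. DF 00:59:30;15.

00:59:30;15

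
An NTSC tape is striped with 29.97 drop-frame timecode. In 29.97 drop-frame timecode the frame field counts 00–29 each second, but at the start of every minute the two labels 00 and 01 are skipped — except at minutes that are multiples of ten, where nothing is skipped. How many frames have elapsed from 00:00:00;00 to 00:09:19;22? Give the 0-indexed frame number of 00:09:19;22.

Complete 10-minute blocks: 0, each 17982 frames → 0.
Remaining 9 whole minutes in the current block: 1800 + 8 × 1798 = 16184 frames.
Within the current minute: 19 × 30 + 22 − 2 = 590 (labels ;00/;01 skipped at this minute). Total = 0 + 16184 + 590 = 16774.

16774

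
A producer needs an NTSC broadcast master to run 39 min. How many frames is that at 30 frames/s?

70200 frames

39 min = 2340 s.
Frames = 2340 × 30 = 70200.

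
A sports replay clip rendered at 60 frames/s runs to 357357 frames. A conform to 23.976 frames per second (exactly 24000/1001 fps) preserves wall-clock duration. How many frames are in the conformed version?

Target frames = source frames × (target rate / source rate) = 357357 × (24000/1001)/(60) = 357357 × 400/1001 = 142800.

142800 frames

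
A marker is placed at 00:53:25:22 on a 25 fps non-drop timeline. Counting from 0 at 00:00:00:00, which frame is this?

Total seconds to the label: (0 × 3600 + 53 × 60 + 25) = 3205.
Frame index = 3205 × 25 + 22 = 80147.

80147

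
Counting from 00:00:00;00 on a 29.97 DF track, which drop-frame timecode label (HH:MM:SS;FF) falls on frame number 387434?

Ten DF minutes hold 17982 frames, so frame 387434 lies in block 21 (frames 377622–395603) with 9812 frames into that block.
The block's first minute is 1800 frames and the rest 1798 each; 9812 frames reaches minute 5, so 21 × 18 + 5 × 2 = 388 labels have been skipped so far.
Adding those back, label number 387434 + 388 = 387822 at 30 labels/s is 12927 s + 12 f = 3 h 35 min 27 s frame 12, i.e. 03:35:27;12.

03:35:27;12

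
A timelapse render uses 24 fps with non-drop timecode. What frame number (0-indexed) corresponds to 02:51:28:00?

Total seconds to the label: (2 × 3600 + 51 × 60 + 28) = 10288.
Frame index = 10288 × 24 + 0 = 246912.

frame 246912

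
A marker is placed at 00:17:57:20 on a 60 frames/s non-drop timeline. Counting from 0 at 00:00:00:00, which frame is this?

Total seconds to the label: (0 × 3600 + 17 × 60 + 57) = 1077.
Frame index = 1077 × 60 + 20 = 64640.

frame 64640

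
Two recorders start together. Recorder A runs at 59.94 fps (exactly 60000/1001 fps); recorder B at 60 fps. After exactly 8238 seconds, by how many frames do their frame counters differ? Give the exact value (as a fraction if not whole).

494280/1001 frames

A emits 60000/1001 × 8238 = 494280000/1001 frames; B emits 60 × 8238 = 494280.
Difference = 494280/1001 frames (≈ 493.7862); B is ahead of A.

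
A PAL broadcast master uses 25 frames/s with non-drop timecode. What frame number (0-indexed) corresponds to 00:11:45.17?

17642

Total seconds to the label: (0 × 3600 + 11 × 60 + 45) = 705.
Frame index = 705 × 25 + 17 = 17642.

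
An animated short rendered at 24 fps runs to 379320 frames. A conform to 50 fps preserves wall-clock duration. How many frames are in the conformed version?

Target frames = source frames × (target rate / source rate) = 379320 × (50)/(24) = 379320 × 25/12 = 790250.

790250 frames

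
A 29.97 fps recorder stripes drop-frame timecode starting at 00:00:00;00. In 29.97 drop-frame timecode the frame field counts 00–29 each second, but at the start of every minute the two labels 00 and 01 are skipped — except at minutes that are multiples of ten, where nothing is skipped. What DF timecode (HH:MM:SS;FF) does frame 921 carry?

Ten DF minutes hold 17982 frames, so frame 921 lies in block 0 (frames 0–17981) with 921 frames into that block.
The block's first minute is 1800 frames and the rest 1798 each; 921 frames reaches minute 0, so 0 × 18 + 0 × 2 = 0 labels have been skipped so far.
Adding those back, label number 921 + 0 = 921 at 30 labels/s is 30 s + 21 f = 0 h 0 min 30 s frame 21, i.e. 00:00:30;21.

00:00:30;21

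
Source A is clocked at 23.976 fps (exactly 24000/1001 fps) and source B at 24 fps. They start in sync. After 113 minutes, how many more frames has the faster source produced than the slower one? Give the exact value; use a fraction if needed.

113 min = 6780 s.
A emits 24000/1001 × 6780 = 162720000/1001 frames; B emits 24 × 6780 = 162720.
Difference = 162720/1001 frames (≈ 162.5574); B is ahead of A.

162720/1001 frames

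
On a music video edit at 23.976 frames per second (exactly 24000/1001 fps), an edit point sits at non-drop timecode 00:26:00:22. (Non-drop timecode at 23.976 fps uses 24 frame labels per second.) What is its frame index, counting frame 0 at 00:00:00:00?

Total seconds to the label: (0 × 3600 + 26 × 60 + 0) = 1560.
Frame index = 1560 × 24 + 22 = 37462.

frame 37462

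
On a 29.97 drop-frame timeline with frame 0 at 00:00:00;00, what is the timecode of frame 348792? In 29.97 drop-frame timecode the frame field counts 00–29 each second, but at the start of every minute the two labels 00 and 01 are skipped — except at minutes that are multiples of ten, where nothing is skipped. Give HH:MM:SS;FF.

03:13:58;00

Each 10-minute DF block holds 10 × 60 × 30 − 9 × 2 = 17982 frames. 348792 ÷ 17982 → 19 full blocks, remainder 7134.
Within the partial block the first minute is 1800 frames and each further minute 1798, so 3 further minute boundaries passed. Total skipped labels = 18 × 19 + 2 × 3 = 348.
Non-drop label index = 348792 + 348 = 349140; at 30 labels/s that is 03:13:58:00, i.e. DF 03:13:58;00.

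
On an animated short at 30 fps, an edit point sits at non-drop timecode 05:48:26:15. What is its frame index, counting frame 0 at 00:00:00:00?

Total seconds to the label: (5 × 3600 + 48 × 60 + 26) = 20906.
Frame index = 20906 × 30 + 15 = 627195.

frame 627195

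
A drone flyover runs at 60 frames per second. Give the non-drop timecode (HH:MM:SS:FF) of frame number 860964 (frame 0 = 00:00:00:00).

03:59:09:24

860964 ÷ 60 = 14349 full seconds, remainder 24 frames.
14349 s = 3 h 59 min 9 s.
Timecode: 03:59:09:24.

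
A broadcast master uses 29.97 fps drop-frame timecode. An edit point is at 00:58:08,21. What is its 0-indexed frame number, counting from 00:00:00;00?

As if non-drop at 30 labels/s: (0 × 3600 + 58 × 60 + 8) × 30 + 21 = 104661.
Minute boundaries passed: 58; those not divisible by 10: 58 − 5 = 53; dropped labels = 2 × 53 = 106.
Actual frame index = 104661 − 106 = 104555.

104555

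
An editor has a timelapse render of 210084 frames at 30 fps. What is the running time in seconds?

7002.8 seconds

Running time = 210084 / (30) = 7002.8 s.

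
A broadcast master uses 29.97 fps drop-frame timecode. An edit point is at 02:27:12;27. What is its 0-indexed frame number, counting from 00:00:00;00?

Complete 10-minute blocks: 14, each 17982 frames → 251748.
Remaining 7 whole minutes in the current block: 1800 + 6 × 1798 = 12588 frames.
Within the current minute: 12 × 30 + 27 − 2 = 385 (labels ;00/;01 skipped at this minute). Total = 251748 + 12588 + 385 = 264721.

264721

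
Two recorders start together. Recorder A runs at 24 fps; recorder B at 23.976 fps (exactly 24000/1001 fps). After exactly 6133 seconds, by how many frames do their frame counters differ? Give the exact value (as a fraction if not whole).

A emits 24 × 6133 = 147192 frames; B emits 24000/1001 × 6133 = 147192000/1001.
Difference = 147192/1001 frames (≈ 147.0450); B is behind A.

147192/1001 frames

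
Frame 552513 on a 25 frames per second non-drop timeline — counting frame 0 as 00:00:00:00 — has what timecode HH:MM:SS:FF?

552513 ÷ 25 = 22100 full seconds, remainder 13 frames.
22100 s = 6 h 8 min 20 s.
Timecode: 06:08:20:13.

06:08:20:13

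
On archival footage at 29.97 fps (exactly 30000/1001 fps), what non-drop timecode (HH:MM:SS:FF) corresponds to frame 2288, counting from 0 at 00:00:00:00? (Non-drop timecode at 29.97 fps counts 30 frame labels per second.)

2288 ÷ 30 = 76 full seconds, remainder 8 frames.
76 s = 0 h 1 min 16 s.
Timecode: 00:01:16:08.

00:01:16:08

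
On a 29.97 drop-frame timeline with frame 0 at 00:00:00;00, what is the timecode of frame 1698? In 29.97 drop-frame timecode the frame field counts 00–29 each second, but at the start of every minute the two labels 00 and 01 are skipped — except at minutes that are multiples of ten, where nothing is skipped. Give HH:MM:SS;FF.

Each 10-minute DF block holds 10 × 60 × 30 − 9 × 2 = 17982 frames. 1698 ÷ 17982 → 0 full blocks, remainder 1698.
Within the partial block the first minute is 1800 frames and each further minute 1798, so 0 further minute boundaries passed. Total skipped labels = 18 × 0 + 2 × 0 = 0.
Non-drop label index = 1698 + 0 = 1698; at 30 labels/s that is 00:00:56:18, i.e. DF 00:00:56;18.

00:00:56;18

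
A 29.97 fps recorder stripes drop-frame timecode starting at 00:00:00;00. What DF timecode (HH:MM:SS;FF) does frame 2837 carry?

00:01:34;19

Ten DF minutes hold 17982 frames, so frame 2837 lies in block 0 (frames 0–17981) with 2837 frames into that block.
The block's first minute is 1800 frames and the rest 1798 each; 2837 frames reaches minute 1, so 0 × 18 + 1 × 2 = 2 labels have been skipped so far.
Adding those back, label number 2837 + 2 = 2839 at 30 labels/s is 94 s + 19 f = 0 h 1 min 34 s frame 19, i.e. 00:01:34;19.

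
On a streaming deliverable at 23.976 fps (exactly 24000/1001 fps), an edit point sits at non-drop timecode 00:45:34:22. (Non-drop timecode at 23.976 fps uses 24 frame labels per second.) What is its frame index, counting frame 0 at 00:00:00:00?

Total seconds to the label: (0 × 3600 + 45 × 60 + 34) = 2734.
Frame index = 2734 × 24 + 22 = 65638.

frame 65638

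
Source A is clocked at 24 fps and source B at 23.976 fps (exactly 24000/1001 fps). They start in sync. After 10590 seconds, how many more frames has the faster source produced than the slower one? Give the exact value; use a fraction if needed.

254160/1001 frames

A emits 24 × 10590 = 254160 frames; B emits 24000/1001 × 10590 = 254160000/1001.
Difference = 254160/1001 frames (≈ 253.9061); B is behind A.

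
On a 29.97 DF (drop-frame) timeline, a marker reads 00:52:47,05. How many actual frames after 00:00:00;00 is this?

As if non-drop at 30 labels/s: (0 × 3600 + 52 × 60 + 47) × 30 + 5 = 95015.
Minute boundaries passed: 52; those not divisible by 10: 52 − 5 = 47; dropped labels = 2 × 47 = 94.
Actual frame index = 95015 − 94 = 94921.

94921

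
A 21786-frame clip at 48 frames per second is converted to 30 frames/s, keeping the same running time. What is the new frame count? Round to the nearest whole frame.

Frames at target rate = 21786 × (30) / (48) = 54465/4 ≈ 13616.250.
Nearest whole frame: 13616.

13616 frames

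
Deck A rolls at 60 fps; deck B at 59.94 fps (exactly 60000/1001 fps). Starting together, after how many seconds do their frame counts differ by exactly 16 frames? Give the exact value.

4004/15 seconds

The gap grows by |60000/1001 − 60| = 60/1001 frames per second.
Time for a 16-frame gap: 16 ÷ (60/1001) = 4004/15 s.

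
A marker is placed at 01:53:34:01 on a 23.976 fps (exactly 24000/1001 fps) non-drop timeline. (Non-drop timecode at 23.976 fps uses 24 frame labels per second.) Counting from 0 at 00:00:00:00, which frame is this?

163537

Total seconds to the label: (1 × 3600 + 53 × 60 + 34) = 6814.
Frame index = 6814 × 24 + 1 = 163537.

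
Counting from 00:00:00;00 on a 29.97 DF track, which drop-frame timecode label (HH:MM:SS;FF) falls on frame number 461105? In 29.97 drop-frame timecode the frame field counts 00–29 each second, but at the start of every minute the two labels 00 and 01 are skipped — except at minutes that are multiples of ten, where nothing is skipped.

04:16:25;17

Each 10-minute DF block holds 10 × 60 × 30 − 9 × 2 = 17982 frames. 461105 ÷ 17982 → 25 full blocks, remainder 11555.
Within the partial block the first minute is 1800 frames and each further minute 1798, so 6 further minute boundaries passed. Total skipped labels = 18 × 25 + 2 × 6 = 462.
Non-drop label index = 461105 + 462 = 461567; at 30 labels/s that is 04:16:25:17, i.e. DF 04:16:25;17.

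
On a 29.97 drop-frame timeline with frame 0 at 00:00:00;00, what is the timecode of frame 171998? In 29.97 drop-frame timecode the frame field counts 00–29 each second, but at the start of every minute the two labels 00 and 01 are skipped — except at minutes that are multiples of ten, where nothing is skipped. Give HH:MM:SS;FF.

Each 10-minute DF block holds 10 × 60 × 30 − 9 × 2 = 17982 frames. 171998 ÷ 17982 → 9 full blocks, remainder 10160.
Within the partial block the first minute is 1800 frames and each further minute 1798, so 5 further minute boundaries passed. Total skipped labels = 18 × 9 + 2 × 5 = 172.
Non-drop label index = 171998 + 172 = 172170; at 30 labels/s that is 01:35:39:00, i.e. DF 01:35:39;00.

01:35:39;00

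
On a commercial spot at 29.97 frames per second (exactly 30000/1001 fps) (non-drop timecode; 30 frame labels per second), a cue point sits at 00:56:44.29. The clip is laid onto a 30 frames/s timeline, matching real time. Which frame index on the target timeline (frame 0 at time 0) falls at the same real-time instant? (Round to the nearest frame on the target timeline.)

frame 102251

Source frame index: (0×3600 + 56×60 + 44) × 30 + 29 = 102149.
Real time: 102149 / (30000/1001) = 102251149/30000 s.
Target frame: (102251149/30000) × (30) = 102251149/1000 ≈ 102251.149 → 102251.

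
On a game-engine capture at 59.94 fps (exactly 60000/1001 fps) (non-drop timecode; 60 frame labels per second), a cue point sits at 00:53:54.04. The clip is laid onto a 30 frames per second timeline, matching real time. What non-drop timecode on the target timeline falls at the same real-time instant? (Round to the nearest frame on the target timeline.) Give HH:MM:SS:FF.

Source frame index: (0×3600 + 53×60 + 54) × 60 + 4 = 194044.
Real time: 194044 / (60000/1001) = 48559511/15000 s.
Target frame: (48559511/15000) × (30) = 48559511/500 ≈ 97119.022 → 97119.
At 30 labels/s: frame 97119 → 00:53:57:09.

00:53:57:09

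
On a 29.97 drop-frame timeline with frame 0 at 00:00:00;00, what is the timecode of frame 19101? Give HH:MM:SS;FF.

00:10:37;09

Each 10-minute DF block holds 10 × 60 × 30 − 9 × 2 = 17982 frames. 19101 ÷ 17982 → 1 full block, remainder 1119.
Within the partial block the first minute is 1800 frames and each further minute 1798, so 0 further minute boundaries passed. Total skipped labels = 18 × 1 + 2 × 0 = 18.
Non-drop label index = 19101 + 18 = 19119; at 30 labels/s that is 00:10:37:09, i.e. DF 00:10:37;09.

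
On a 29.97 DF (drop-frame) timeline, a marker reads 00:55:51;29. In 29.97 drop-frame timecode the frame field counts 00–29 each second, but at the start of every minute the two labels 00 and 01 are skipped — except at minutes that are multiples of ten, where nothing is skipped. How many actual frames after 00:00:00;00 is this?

100459

Complete 10-minute blocks: 5, each 17982 frames → 89910.
Remaining 5 whole minutes in the current block: 1800 + 4 × 1798 = 8992 frames.
Within the current minute: 51 × 30 + 29 − 2 = 1557 (labels ;00/;01 skipped at this minute). Total = 89910 + 8992 + 1557 = 100459.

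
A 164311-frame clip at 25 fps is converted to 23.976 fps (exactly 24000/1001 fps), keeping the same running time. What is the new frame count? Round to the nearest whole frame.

157581 frames

Frames at target rate = 164311 × (24000/1001) / (25) = 22534080/143 ≈ 157580.979.
Nearest whole frame: 157581.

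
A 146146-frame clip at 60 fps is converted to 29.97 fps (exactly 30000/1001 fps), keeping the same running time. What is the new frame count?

73000 frames

Target frames = source frames × (target rate / source rate) = 146146 × (30000/1001)/(60) = 146146 × 500/1001 = 73000.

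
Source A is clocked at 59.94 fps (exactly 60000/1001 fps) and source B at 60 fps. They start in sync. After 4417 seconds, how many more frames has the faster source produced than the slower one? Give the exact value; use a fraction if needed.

A emits 60000/1001 × 4417 = 37860000/143 frames; B emits 60 × 4417 = 265020.
Difference = 37860/143 frames (≈ 264.7552); B is ahead of A.

37860/143 frames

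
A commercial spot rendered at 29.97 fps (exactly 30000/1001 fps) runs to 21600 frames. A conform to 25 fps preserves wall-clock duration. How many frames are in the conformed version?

18018 frames

Target frames = source frames × (target rate / source rate) = 21600 × (25)/(30000/1001) = 21600 × 1001/1200 = 18018.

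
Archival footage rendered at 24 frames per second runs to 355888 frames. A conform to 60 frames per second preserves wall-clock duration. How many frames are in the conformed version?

Target frames = source frames × (target rate / source rate) = 355888 × (60)/(24) = 355888 × 5/2 = 889720.

889720 frames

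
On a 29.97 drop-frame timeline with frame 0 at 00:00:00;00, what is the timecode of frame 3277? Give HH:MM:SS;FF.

00:01:49;09

Each 10-minute DF block holds 10 × 60 × 30 − 9 × 2 = 17982 frames. 3277 ÷ 17982 → 0 full blocks, remainder 3277.
Within the partial block the first minute is 1800 frames and each further minute 1798, so 1 further minute boundary passed. Total skipped labels = 18 × 0 + 2 × 1 = 2.
Non-drop label index = 3277 + 2 = 3279; at 30 labels/s that is 00:01:49:09, i.e. DF 00:01:49;09.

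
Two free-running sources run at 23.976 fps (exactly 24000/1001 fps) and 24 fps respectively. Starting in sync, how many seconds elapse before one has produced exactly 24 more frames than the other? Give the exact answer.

The gap grows by |24 − 24000/1001| = 24/1001 frames per second.
Time for a 24-frame gap: 24 ÷ (24/1001) = 1001 s.

1001 seconds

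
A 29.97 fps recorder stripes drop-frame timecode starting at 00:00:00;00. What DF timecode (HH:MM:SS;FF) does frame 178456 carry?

Each 10-minute DF block holds 10 × 60 × 30 − 9 × 2 = 17982 frames. 178456 ÷ 17982 → 9 full blocks, remainder 16618.
Within the partial block the first minute is 1800 frames and each further minute 1798, so 9 further minute boundaries passed. Total skipped labels = 18 × 9 + 2 × 9 = 180.
Non-drop label index = 178456 + 180 = 178636; at 30 labels/s that is 01:39:14:16, i.e. DF 01:39:14;16.

01:39:14;16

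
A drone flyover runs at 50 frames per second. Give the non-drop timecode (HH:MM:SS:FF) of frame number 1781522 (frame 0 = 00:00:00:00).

09:53:50:22

1781522 ÷ 50 = 35630 full seconds, remainder 22 frames.
35630 s = 9 h 53 min 50 s.
Timecode: 09:53:50:22.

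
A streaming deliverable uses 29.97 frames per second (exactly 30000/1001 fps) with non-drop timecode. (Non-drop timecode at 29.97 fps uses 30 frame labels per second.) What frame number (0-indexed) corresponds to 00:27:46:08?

49988

Total seconds to the label: (0 × 3600 + 27 × 60 + 46) = 1666.
Frame index = 1666 × 30 + 8 = 49988.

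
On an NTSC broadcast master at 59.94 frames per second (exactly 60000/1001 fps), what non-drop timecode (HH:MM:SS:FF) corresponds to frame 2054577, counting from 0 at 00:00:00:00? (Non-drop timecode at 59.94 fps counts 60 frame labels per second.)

2054577 ÷ 60 = 34242 full seconds, remainder 57 frames.
34242 s = 9 h 30 min 42 s.
Timecode: 09:30:42:57.

09:30:42:57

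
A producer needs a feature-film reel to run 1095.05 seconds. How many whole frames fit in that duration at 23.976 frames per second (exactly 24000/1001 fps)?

26254 frames

Frames = 1095.05 × 24000/1001 = 2389200/91 ≈ 26254.9451.
Complete frames: 26254.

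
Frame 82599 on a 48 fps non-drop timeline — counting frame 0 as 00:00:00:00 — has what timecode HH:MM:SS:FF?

82599 ÷ 48 = 1720 full seconds, remainder 39 frames.
1720 s = 0 h 28 min 40 s.
Timecode: 00:28:40:39.

00:28:40:39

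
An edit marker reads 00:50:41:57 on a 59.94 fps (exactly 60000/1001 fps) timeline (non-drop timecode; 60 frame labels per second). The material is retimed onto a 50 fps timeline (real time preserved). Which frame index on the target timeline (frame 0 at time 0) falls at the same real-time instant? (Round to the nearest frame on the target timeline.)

Source frame index: (0×3600 + 50×60 + 41) × 60 + 57 = 182517.
Real time: 182517 / (60000/1001) = 60899839/20000 s.
Target frame: (60899839/20000) × (50) = 60899839/400 ≈ 152249.598 → 152250.

frame 152250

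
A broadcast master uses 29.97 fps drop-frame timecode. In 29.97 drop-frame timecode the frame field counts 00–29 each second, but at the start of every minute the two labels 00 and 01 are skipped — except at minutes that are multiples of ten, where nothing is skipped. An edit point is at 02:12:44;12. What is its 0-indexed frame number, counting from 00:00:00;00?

238694

As if non-drop at 30 labels/s: (2 × 3600 + 12 × 60 + 44) × 30 + 12 = 238932.
Minute boundaries passed: 132; those not divisible by 10: 132 − 13 = 119; dropped labels = 2 × 119 = 238.
Actual frame index = 238932 − 238 = 238694.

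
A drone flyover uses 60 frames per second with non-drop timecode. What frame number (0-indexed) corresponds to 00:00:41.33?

2493

Total seconds to the label: (0 × 3600 + 0 × 60 + 41) = 41.
Frame index = 41 × 60 + 33 = 2493.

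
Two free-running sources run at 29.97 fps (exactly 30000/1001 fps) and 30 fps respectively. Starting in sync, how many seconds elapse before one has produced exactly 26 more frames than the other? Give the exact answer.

The gap grows by |30 − 30000/1001| = 30/1001 frames per second.
Time for a 26-frame gap: 26 ÷ (30/1001) = 13013/15 s.

13013/15 seconds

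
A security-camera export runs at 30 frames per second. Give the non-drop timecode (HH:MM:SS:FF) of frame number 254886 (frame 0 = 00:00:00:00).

254886 ÷ 30 = 8496 full seconds, remainder 6 frames.
8496 s = 2 h 21 min 36 s.
Timecode: 02:21:36:06.

02:21:36:06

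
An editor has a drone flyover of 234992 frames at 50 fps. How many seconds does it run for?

Running time = 234992 / (50) = 4699.84 s.

4699.84 seconds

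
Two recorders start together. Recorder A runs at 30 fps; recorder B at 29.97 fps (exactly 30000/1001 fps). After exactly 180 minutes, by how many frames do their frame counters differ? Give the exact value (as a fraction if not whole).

324000/1001 frames

180 min = 10800 s.
A emits 30 × 10800 = 324000 frames; B emits 30000/1001 × 10800 = 324000000/1001.
Difference = 324000/1001 frames (≈ 323.6763); B is behind A.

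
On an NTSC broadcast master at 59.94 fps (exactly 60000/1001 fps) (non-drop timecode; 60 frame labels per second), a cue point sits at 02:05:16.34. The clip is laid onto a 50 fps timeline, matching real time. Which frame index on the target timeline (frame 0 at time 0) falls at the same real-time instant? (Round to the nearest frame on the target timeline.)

Source frame index: (2×3600 + 5×60 + 16) × 60 + 34 = 450994.
Real time: 450994 / (60000/1001) = 225722497/30000 s.
Target frame: (225722497/30000) × (50) = 225722497/600 ≈ 376204.162 → 376204.

frame 376204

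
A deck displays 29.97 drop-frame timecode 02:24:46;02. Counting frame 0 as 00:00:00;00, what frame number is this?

Complete 10-minute blocks: 14, each 17982 frames → 251748.
Remaining 4 whole minutes in the current block: 1800 + 3 × 1798 = 7194 frames.
Within the current minute: 46 × 30 + 2 − 2 = 1380 (labels ;00/;01 skipped at this minute). Total = 251748 + 7194 + 1380 = 260322.

260322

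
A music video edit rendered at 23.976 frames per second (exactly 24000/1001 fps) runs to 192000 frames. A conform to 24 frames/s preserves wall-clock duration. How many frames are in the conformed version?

Target frames = source frames × (target rate / source rate) = 192000 × (24)/(24000/1001) = 192000 × 1001/1000 = 192192.

192192 frames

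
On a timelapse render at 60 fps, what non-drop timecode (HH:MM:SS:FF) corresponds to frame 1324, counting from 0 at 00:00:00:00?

00:00:22:04

1324 ÷ 60 = 22 full seconds, remainder 4 frames.
22 s = 0 h 0 min 22 s.
Timecode: 00:00:22:04.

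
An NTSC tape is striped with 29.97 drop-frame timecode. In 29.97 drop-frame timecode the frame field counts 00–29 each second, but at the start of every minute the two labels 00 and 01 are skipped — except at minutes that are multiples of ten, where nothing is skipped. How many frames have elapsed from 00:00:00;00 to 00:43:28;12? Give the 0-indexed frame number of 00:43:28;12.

78174

As if non-drop at 30 labels/s: (0 × 3600 + 43 × 60 + 28) × 30 + 12 = 78252.
Minute boundaries passed: 43; those not divisible by 10: 43 − 4 = 39; dropped labels = 2 × 39 = 78.
Actual frame index = 78252 − 78 = 78174.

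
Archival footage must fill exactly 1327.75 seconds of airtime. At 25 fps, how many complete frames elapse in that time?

Frames = 1327.75 × 25 = 132775/4 ≈ 33193.7500.
Complete frames: 33193.

33193 frames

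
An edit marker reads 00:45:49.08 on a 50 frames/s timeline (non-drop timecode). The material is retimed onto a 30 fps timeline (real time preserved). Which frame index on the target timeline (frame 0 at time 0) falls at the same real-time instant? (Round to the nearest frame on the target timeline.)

frame 82475

Source frame index: (0×3600 + 45×60 + 49) × 50 + 8 = 137458.
Real time: 137458 / (50) = 68729/25 s.
Target frame: (68729/25) × (30) = 412374/5 ≈ 82474.800 → 82475.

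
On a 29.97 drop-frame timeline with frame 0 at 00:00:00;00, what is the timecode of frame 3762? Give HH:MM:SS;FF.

00:02:05;16

Ten DF minutes hold 17982 frames, so frame 3762 lies in block 0 (frames 0–17981) with 3762 frames into that block.
The block's first minute is 1800 frames and the rest 1798 each; 3762 frames reaches minute 2, so 0 × 18 + 2 × 2 = 4 labels have been skipped so far.
Adding those back, label number 3762 + 4 = 3766 at 30 labels/s is 125 s + 16 f = 0 h 2 min 5 s frame 16, i.e. 00:02:05;16.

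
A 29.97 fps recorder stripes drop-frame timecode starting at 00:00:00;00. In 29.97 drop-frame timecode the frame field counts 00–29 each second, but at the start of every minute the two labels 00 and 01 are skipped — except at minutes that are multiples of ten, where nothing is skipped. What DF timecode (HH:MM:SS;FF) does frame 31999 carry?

00:17:47;21

Each 10-minute DF block holds 10 × 60 × 30 − 9 × 2 = 17982 frames. 31999 ÷ 17982 → 1 full block, remainder 14017.
Within the partial block the first minute is 1800 frames and each further minute 1798, so 7 further minute boundaries passed. Total skipped labels = 18 × 1 + 2 × 7 = 32.
Non-drop label index = 31999 + 32 = 32031; at 30 labels/s that is 00:17:47:21, i.e. DF 00:17:47;21.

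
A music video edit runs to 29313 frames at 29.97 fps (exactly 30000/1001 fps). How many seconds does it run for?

Running time = 29313 / (30000/1001) = 978.0771 s.

978.0771 seconds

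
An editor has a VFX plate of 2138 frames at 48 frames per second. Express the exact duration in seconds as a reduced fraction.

1069/24 seconds

Running time = 2138 ÷ (48) = 2138 × 1/48 = 1069/24 s.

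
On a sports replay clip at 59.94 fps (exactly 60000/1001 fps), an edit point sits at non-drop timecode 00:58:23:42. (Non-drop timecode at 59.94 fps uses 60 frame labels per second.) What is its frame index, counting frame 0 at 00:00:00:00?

210222

Total seconds to the label: (0 × 3600 + 58 × 60 + 23) = 3503.
Frame index = 3503 × 60 + 42 = 210222.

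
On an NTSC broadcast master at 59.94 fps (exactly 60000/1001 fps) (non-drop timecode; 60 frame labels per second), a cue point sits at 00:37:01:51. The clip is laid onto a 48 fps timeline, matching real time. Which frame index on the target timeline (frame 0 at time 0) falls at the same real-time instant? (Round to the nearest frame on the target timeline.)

Source frame index: (0×3600 + 37×60 + 1) × 60 + 51 = 133311.
Real time: 133311 / (60000/1001) = 44481437/20000 s.
Target frame: (44481437/20000) × (48) = 133444311/1250 ≈ 106755.449 → 106755.

frame 106755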